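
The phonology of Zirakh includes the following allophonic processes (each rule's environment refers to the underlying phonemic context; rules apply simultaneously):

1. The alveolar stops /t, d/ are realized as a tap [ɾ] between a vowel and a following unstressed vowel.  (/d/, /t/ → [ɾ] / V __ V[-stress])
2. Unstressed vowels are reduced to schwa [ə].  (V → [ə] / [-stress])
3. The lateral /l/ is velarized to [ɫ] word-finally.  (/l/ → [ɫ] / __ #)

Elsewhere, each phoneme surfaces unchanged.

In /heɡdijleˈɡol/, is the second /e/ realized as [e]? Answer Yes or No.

/e/ (between /l/ and /ɡ/): in an unstressed syllable, so rule 2 applies → [ə].
The actual realization is [ə], not [e].

No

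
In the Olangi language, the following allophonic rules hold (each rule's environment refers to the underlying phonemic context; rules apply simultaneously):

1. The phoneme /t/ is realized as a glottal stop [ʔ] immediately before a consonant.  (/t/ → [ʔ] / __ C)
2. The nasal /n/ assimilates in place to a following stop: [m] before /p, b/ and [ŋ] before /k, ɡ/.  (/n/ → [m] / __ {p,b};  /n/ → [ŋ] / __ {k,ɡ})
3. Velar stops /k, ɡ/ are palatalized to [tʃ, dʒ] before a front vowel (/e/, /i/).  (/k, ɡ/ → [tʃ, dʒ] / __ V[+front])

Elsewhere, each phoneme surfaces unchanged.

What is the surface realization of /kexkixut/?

[tʃextʃixut]

/k/ — word-initial, before a front vowel — surfaces as [tʃ] (rule 3).
/e/ — not in any rule's target class → [e].
/x/ (between /e/ and /k/): no rule targets it → [x].
/k/ (between /x/ and /i/): before a front vowel, so rule 3 applies → [tʃ].
/i/ (between /k/ and /x/): no rule targets it → [i].
/x/ stays [x].
/u/ — not in any rule's target class → [u].
/t/ (word-final) fails the environment for rule 1, so it stays [t].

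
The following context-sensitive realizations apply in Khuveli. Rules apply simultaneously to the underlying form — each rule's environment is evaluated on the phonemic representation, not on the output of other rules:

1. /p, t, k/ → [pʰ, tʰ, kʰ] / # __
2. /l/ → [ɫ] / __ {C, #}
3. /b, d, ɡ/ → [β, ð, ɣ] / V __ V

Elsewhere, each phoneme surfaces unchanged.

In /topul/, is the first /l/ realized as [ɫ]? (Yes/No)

Yes

/l/ — word-final, word-finally or immediately before a consonant — surfaces as [ɫ] (rule 2).
The actual realization is [ɫ], which matches [ɫ].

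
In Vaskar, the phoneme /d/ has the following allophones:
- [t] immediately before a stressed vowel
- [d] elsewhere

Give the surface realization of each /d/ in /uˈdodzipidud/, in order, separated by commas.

[t], [d], [d], [d]

Occurrence 1 (position 2): immediately before a stressed vowel → [t].
Occurrence 2 (position 4): no conditioning environment matches → elsewhere allophone [d].
Occurrence 3 (position 9): no conditioning environment matches → elsewhere allophone [d].
Occurrence 4 (position 11): no conditioning environment matches → elsewhere allophone [d].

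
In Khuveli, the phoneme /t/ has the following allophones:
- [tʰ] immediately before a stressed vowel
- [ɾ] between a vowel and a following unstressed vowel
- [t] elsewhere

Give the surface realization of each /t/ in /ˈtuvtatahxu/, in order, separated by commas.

[tʰ], [t], [ɾ]

Occurrence 1 (position 1): immediately before a stressed vowel → [tʰ].
Occurrence 2 (position 4): no conditioning environment matches → elsewhere allophone [t].
Occurrence 3 (position 6): between a vowel and an unstressed vowel → [ɾ].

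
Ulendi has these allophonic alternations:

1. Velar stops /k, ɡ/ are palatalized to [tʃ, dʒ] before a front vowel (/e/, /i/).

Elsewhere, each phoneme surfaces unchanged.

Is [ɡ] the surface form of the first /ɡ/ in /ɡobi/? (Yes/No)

/ɡ/ (word-initial) fails the environment for rule 1, so it stays [ɡ].
The actual realization is [ɡ], which matches [ɡ].

Yes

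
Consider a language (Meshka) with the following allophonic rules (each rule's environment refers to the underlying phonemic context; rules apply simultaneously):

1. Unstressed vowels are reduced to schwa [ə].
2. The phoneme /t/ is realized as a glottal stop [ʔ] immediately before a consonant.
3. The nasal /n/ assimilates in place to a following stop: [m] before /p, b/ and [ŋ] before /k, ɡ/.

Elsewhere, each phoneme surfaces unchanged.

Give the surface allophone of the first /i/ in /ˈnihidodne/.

/i/ (between /n/ and /h/): rule 1 targets it, but not in an unstressed syllable → unchanged [i].

[i]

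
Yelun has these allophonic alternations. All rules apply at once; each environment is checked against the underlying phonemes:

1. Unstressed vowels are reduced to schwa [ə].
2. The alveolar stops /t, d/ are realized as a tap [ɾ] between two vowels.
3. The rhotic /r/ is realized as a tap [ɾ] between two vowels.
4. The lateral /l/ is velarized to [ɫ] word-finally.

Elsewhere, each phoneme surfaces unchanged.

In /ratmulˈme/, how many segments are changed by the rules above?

2

Segments that undergo a rule: /a/ → [ə] (rule 1); /u/ → [ə] (rule 1).
All other segments surface unchanged.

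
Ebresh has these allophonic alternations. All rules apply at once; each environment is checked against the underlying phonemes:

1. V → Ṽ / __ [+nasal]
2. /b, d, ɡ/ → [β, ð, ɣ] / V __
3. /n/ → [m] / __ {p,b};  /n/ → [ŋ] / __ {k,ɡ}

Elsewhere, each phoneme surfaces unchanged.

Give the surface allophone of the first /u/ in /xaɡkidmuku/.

[u]

/u/ — between /m/ and /k/; rule 1 does not apply here → [u].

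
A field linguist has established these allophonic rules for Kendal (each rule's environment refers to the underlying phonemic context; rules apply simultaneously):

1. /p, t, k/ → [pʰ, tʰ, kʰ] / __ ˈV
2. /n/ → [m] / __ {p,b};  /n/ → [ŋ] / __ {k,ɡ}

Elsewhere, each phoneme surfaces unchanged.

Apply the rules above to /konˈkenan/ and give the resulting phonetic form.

/k/ (word-initial) fails the environment for rule 1, so it stays [k].
/o/ — not in any rule's target class → [o].
/n/ (between /o/ and /k/): before a labial or velar stop, so rule 2 applies → [ŋ].
/k/ (between /n/ and /e/) occurs immediately before a stressed vowel → [kʰ] by rule 1.
/e/ (between /k/ and /n/): no rule targets it → [e].
/n/ (between /e/ and /a/) fails the environment for rule 2, so it stays [n].
/a/ (between /n/ and /n/): no rule targets it → [a].
/n/ (word-final) fails the environment for rule 2, so it stays [n].

[koŋˈkʰenan]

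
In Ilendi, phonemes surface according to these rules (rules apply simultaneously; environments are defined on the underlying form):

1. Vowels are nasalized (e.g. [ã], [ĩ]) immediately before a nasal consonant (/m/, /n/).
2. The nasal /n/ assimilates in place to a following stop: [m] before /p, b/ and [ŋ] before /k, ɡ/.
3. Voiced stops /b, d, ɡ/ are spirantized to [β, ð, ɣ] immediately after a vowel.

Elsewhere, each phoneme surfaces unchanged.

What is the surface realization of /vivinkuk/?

/v/ (word-initial) is unaffected → [v].
/i/ — between /v/ and /v/; rule 1 does not apply here → [i].
/v/ (between /i/ and /i/): no rule targets it → [v].
/i/ (between /v/ and /n/) occurs before a nasal consonant → [ĩ] by rule 1.
/n/ — between /i/ and /k/, before a labial or velar stop — surfaces as [ŋ] (rule 2).
/k/ — not in any rule's target class → [k].
/u/ (between /k/ and /k/) is in the target of rule 1 but the environment (before a nasal consonant) is not met → [u].
/k/ (word-final): no rule targets it → [k].

[vivĩŋkuk]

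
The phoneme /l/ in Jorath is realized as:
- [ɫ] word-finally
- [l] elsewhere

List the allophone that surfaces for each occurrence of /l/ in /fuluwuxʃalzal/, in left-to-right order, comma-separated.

Occurrence 1 (position 3): no conditioning environment matches → elsewhere allophone [l].
Occurrence 2 (position 10): no conditioning environment matches → elsewhere allophone [l].
Occurrence 3 (position 13): word-finally → [ɫ].

[l], [l], [ɫ]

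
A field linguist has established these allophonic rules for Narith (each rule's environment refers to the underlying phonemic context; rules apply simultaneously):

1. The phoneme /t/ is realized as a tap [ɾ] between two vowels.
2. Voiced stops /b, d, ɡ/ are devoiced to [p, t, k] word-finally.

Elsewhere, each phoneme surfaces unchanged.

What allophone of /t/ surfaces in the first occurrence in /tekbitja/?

[t]

/t/ (word-initial) is in the target of rule 1 but the environment (between two vowels) is not met → [t].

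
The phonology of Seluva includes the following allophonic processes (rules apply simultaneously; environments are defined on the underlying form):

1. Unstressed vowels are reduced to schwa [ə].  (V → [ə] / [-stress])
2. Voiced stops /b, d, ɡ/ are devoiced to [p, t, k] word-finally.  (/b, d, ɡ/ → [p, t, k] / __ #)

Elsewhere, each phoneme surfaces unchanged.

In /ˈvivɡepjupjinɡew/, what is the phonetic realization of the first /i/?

[i]

/i/ (between /v/ and /v/): rule 1 targets it, but not in an unstressed syllable → unchanged [i].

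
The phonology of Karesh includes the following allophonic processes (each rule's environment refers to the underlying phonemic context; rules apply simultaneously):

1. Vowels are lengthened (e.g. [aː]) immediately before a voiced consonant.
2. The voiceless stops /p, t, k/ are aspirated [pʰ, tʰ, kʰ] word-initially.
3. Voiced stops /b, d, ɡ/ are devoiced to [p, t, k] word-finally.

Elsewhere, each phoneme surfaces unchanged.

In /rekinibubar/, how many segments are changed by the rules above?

4

Segments that undergo a rule: /i/ → [iː] (rule 1); /i/ → [iː] (rule 1); /u/ → [uː] (rule 1); /a/ → [aː] (rule 1).
All other segments surface unchanged.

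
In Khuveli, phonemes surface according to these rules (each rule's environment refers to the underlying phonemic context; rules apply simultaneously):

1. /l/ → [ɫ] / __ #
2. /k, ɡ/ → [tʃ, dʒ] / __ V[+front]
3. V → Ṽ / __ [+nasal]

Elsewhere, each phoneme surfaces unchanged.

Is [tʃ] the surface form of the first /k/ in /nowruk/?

/k/ (word-final) fails the environment for rule 2, so it stays [k].
The actual realization is [k], not [tʃ].

No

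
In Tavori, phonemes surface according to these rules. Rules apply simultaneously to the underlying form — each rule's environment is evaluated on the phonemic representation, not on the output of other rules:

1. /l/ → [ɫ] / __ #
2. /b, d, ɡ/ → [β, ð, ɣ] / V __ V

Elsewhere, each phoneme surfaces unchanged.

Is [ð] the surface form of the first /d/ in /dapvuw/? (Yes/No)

/d/ (word-initial) fails the environment for rule 2, so it stays [d].
The actual realization is [d], not [ð].

No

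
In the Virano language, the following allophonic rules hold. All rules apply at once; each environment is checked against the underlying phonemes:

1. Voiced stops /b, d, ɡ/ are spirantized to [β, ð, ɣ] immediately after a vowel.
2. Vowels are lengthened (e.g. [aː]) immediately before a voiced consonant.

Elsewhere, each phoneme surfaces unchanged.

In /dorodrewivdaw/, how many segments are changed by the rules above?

Segments that undergo a rule: /o/ → [oː] (rule 2); /o/ → [oː] (rule 2); /d/ → [ð] (rule 1); /e/ → [eː] (rule 2); /i/ → [iː] (rule 2); /a/ → [aː] (rule 2).
All other segments surface unchanged.

6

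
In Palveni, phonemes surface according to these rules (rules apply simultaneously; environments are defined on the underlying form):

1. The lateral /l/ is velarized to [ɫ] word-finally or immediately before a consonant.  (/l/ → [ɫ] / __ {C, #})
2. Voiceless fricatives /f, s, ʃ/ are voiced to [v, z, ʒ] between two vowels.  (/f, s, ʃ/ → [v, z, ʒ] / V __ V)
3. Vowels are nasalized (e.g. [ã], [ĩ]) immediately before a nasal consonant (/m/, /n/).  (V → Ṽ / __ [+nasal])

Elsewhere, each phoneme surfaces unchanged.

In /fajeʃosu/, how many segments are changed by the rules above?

2

Segments that undergo a rule: /ʃ/ → [ʒ] (rule 2); /s/ → [z] (rule 2).
All other segments surface unchanged.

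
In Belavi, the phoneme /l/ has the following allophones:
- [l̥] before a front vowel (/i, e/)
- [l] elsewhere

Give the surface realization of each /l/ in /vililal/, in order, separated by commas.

Occurrence 1 (position 3): before a front vowel (/i, e/) → [l̥].
Occurrence 2 (position 5): no conditioning environment matches → elsewhere allophone [l].
Occurrence 3 (position 7): no conditioning environment matches → elsewhere allophone [l].

[l̥], [l], [l]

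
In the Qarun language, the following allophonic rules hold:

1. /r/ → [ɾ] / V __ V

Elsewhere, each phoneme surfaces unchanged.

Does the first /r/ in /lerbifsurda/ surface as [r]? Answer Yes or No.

Yes

/r/ (between /e/ and /b/): rule 1 targets it, but not between two vowels → unchanged [r].
The actual realization is [r], which matches [r].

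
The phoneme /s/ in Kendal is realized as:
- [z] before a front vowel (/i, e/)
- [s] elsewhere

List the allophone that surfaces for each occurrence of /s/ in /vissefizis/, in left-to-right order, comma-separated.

[s], [z], [s]

Occurrence 1 (position 3): no conditioning environment matches → elsewhere allophone [s].
Occurrence 2 (position 4): before a front vowel (/i, e/) → [z].
Occurrence 3 (position 10): no conditioning environment matches → elsewhere allophone [s].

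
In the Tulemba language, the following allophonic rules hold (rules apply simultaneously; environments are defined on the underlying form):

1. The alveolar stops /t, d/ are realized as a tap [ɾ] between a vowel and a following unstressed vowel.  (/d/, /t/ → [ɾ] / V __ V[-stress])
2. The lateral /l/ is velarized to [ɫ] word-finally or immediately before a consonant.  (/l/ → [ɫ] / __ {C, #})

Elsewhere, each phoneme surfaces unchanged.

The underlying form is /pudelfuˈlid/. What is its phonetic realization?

[puɾeɫfuˈlid]

/p/ stays [p].
/u/ (between /p/ and /d/): no rule targets it → [u].
/d/ (between /u/ and /e/): between a vowel and a following unstressed vowel, so rule 1 applies → [ɾ].
/e/ (between /d/ and /l/): no rule targets it → [e].
Rule 2 applies to /l/ (between /e/ and /f/: word-finally or immediately before a consonant) → [ɫ].
/f/ stays [f].
/u/ (between /f/ and /l/) is unaffected → [u].
/l/ (between /u/ and /i/) fails the environment for rule 2, so it stays [l].
/i/ (between /l/ and /d/) is unaffected → [i].
/d/ (word-final): rule 1 targets it, but not between a vowel and a following unstressed vowel → unchanged [d].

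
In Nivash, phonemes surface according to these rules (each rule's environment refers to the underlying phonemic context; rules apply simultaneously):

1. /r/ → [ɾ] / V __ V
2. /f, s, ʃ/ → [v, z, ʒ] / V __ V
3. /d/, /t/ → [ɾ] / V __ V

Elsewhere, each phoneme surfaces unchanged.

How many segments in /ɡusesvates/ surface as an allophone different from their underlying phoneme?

2

Segments that undergo a rule: /s/ → [z] (rule 2); /t/ → [ɾ] (rule 3).
All other segments surface unchanged.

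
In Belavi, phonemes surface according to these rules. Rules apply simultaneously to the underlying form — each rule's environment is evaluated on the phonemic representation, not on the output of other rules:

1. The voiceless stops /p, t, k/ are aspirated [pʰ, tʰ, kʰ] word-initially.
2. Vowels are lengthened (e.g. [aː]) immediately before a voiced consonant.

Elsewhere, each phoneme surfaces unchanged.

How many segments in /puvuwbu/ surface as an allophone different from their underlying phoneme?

3

Segments that undergo a rule: /p/ → [pʰ] (rule 1); /u/ → [uː] (rule 2); /u/ → [uː] (rule 2).
All other segments surface unchanged.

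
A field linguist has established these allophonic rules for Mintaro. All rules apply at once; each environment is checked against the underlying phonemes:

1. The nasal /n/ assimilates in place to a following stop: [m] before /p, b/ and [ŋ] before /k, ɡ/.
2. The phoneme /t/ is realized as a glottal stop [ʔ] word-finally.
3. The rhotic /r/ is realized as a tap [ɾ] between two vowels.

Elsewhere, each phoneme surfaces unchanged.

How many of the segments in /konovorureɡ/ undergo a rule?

2

Segments that undergo a rule: /r/ → [ɾ] (rule 3); /r/ → [ɾ] (rule 3).
All other segments surface unchanged.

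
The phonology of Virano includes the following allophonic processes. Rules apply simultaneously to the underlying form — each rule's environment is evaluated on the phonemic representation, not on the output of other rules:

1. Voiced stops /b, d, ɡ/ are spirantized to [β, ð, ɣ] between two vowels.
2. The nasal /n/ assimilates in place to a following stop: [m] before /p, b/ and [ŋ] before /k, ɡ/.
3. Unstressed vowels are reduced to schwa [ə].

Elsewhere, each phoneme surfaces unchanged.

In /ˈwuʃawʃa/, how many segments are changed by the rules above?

Segments that undergo a rule: /a/ → [ə] (rule 3); /a/ → [ə] (rule 3).
All other segments surface unchanged.

2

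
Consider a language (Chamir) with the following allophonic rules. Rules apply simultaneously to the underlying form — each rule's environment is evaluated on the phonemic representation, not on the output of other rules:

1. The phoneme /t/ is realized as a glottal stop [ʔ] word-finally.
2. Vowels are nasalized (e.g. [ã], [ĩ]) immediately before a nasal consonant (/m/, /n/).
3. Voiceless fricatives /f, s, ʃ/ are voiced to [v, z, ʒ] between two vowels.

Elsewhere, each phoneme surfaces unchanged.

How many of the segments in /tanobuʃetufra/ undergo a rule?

Segments that undergo a rule: /a/ → [ã] (rule 2); /ʃ/ → [ʒ] (rule 3).
All other segments surface unchanged.

2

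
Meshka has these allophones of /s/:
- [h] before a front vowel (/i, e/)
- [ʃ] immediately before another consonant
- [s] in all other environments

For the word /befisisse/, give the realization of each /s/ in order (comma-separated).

[h], [ʃ], [h]

Occurrence 1 (position 5): before a front vowel (/i, e/) → [h].
Occurrence 2 (position 7): immediately before another consonant → [ʃ].
Occurrence 3 (position 8): before a front vowel (/i, e/) → [h].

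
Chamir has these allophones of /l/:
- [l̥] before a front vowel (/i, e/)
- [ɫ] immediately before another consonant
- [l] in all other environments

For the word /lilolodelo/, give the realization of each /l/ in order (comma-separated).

Occurrence 1 (position 1): before a front vowel (/i, e/) → [l̥].
Occurrence 2 (position 3): no conditioning environment matches → elsewhere allophone [l].
Occurrence 3 (position 5): no conditioning environment matches → elsewhere allophone [l].
Occurrence 4 (position 9): no conditioning environment matches → elsewhere allophone [l].

[l̥], [l], [l], [l]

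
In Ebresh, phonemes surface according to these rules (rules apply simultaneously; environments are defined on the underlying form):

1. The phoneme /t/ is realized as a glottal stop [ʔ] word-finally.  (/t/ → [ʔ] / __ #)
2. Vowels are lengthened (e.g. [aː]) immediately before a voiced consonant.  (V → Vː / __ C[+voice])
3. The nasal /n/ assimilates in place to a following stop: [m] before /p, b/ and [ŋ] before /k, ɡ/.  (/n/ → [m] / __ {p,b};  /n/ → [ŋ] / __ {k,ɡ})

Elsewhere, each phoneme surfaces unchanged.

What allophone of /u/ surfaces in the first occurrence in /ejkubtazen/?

/u/ (between /k/ and /b/): before a voiced consonant, so rule 2 applies → [uː].

[uː]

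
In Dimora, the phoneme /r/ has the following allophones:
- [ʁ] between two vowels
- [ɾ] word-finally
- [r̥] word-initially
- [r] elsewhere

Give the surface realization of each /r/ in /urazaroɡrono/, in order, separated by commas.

Occurrence 1 (position 2): between two vowels → [ʁ].
Occurrence 2 (position 6): between two vowels → [ʁ].
Occurrence 3 (position 9): no conditioning environment matches → elsewhere allophone [r].

[ʁ], [ʁ], [r]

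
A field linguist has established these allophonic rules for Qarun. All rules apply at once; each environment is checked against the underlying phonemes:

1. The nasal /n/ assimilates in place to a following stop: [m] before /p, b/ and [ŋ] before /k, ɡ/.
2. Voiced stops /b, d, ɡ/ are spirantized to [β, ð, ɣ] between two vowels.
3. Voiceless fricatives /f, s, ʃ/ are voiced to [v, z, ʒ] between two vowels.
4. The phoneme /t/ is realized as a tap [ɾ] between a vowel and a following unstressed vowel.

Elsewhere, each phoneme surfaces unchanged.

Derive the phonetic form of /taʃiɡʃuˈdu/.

[taʒiɡʃuˈðu]

/t/ — word-initial; rule 4 does not apply here → [t].
/a/ stays [a].
/ʃ/ meets the environment for rule 3 (between two vowels) → [ʒ].
/i/ — not in any rule's target class → [i].
/ɡ/ (between /i/ and /ʃ/) is in the target of rule 2 but the environment (between two vowels) is not met → [ɡ].
/ʃ/ — between /ɡ/ and /u/; rule 3 does not apply here → [ʃ].
/u/ (between /ʃ/ and /d/) is unaffected → [u].
/d/ — between /u/ and /u/, between two vowels — surfaces as [ð] (rule 2).
/u/ (word-final) is unaffected → [u].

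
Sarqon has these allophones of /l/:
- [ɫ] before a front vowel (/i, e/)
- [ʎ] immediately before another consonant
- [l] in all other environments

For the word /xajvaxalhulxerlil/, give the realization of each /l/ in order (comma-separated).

Occurrence 1 (position 8): immediately before another consonant → [ʎ].
Occurrence 2 (position 11): immediately before another consonant → [ʎ].
Occurrence 3 (position 15): before a front vowel (/i, e/) → [ɫ].
Occurrence 4 (position 17): no conditioning environment matches → elsewhere allophone [l].

[ʎ], [ʎ], [ɫ], [l]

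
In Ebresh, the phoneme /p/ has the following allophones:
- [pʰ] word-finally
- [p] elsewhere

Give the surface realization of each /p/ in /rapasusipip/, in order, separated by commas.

[p], [p], [pʰ]

Occurrence 1 (position 3): no conditioning environment matches → elsewhere allophone [p].
Occurrence 2 (position 9): no conditioning environment matches → elsewhere allophone [p].
Occurrence 3 (position 11): word-finally → [pʰ].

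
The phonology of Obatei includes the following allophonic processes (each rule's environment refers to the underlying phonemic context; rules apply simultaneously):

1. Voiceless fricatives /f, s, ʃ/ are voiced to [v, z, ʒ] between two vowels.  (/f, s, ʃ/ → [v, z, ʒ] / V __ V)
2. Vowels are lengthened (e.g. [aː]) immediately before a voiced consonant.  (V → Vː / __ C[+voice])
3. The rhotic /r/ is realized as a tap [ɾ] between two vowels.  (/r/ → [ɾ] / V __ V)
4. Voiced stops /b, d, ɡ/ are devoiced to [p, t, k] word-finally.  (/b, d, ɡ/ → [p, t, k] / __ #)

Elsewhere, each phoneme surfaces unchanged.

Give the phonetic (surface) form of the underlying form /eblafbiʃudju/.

[eːblafbiʒuːdju]

/e/ meets the environment for rule 2 (before a voiced consonant) → [eː].
/b/ (between /e/ and /l/): rule 4 targets it, but not word-finally → unchanged [b].
/l/ (between /b/ and /a/) is unaffected → [l].
/a/ (between /l/ and /f/): rule 2 targets it, but not before a voiced consonant → unchanged [a].
/f/ (between /a/ and /b/) is in the target of rule 1 but the environment (between two vowels) is not met → [f].
/b/ (between /f/ and /i/): rule 4 targets it, but not word-finally → unchanged [b].
/i/ (between /b/ and /ʃ/) is in the target of rule 2 but the environment (before a voiced consonant) is not met → [i].
Rule 1 applies to /ʃ/ (between /i/ and /u/: between two vowels) → [ʒ].
Rule 2 applies to /u/ (between /ʃ/ and /d/: before a voiced consonant) → [uː].
/d/ (between /u/ and /j/) fails the environment for rule 4, so it stays [d].
/j/ (between /d/ and /u/) is unaffected → [j].
/u/ (word-final): rule 2 targets it, but not before a voiced consonant → unchanged [u].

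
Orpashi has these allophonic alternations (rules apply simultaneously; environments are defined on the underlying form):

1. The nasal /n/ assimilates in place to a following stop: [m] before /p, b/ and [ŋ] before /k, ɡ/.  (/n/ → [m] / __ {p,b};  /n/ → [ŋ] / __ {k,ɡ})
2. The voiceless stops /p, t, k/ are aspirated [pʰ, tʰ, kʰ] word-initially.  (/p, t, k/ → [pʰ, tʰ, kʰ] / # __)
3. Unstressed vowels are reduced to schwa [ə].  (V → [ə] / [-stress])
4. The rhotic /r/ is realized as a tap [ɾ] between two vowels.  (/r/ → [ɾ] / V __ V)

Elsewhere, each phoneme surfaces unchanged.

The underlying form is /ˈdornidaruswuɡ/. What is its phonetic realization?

[ˈdornədəɾəswəɡ]

/d/ (word-initial) is unaffected → [d].
/o/ (between /d/ and /r/) fails the environment for rule 3, so it stays [o].
/r/ — between /o/ and /n/; rule 4 does not apply here → [r].
/n/ (between /r/ and /i/) is in the target of rule 1 but the environment (before a labial or velar stop) is not met → [n].
/i/ (between /n/ and /d/) occurs in an unstressed syllable → [ə] by rule 3.
/d/ (between /i/ and /a/): no rule targets it → [d].
Rule 3 applies to /a/ (between /d/ and /r/: in an unstressed syllable) → [ə].
/r/ meets the environment for rule 4 (between two vowels) → [ɾ].
/u/ (between /r/ and /s/): in an unstressed syllable, so rule 3 applies → [ə].
/s/ — not in any rule's target class → [s].
/w/ — not in any rule's target class → [w].
/u/ meets the environment for rule 3 (in an unstressed syllable) → [ə].
/ɡ/ — not in any rule's target class → [ɡ].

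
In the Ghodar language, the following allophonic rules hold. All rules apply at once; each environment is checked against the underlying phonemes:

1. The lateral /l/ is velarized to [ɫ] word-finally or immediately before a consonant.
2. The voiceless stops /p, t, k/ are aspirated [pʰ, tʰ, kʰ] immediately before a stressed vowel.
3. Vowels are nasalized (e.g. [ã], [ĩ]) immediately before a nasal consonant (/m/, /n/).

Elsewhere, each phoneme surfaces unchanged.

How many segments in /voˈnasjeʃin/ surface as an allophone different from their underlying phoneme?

Segments that undergo a rule: /o/ → [õ] (rule 3); /i/ → [ĩ] (rule 3).
All other segments surface unchanged.

2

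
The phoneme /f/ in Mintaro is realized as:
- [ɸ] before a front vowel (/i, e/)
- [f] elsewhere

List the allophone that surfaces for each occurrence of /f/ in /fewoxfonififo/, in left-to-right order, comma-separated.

Occurrence 1 (position 1): before a front vowel (/i, e/) → [ɸ].
Occurrence 2 (position 6): no conditioning environment matches → elsewhere allophone [f].
Occurrence 3 (position 10): before a front vowel (/i, e/) → [ɸ].
Occurrence 4 (position 12): no conditioning environment matches → elsewhere allophone [f].

[ɸ], [f], [ɸ], [f]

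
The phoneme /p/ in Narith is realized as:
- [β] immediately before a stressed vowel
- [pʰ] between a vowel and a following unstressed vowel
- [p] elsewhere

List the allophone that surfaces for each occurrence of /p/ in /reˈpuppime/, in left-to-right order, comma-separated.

[β], [p], [p]

Occurrence 1 (position 3): immediately before a stressed vowel → [β].
Occurrence 2 (position 5): no conditioning environment matches → elsewhere allophone [p].
Occurrence 3 (position 6): no conditioning environment matches → elsewhere allophone [p].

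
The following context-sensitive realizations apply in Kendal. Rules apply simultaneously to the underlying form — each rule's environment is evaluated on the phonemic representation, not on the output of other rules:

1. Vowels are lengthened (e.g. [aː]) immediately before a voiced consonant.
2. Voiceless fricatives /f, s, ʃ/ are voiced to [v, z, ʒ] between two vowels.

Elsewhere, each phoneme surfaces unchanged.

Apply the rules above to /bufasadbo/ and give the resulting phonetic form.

/b/ (word-initial) is unaffected → [b].
/u/ (between /b/ and /f/) is in the target of rule 1 but the environment (before a voiced consonant) is not met → [u].
Rule 2 applies to /f/ (between /u/ and /a/: between two vowels) → [v].
/a/ (between /f/ and /s/): rule 1 targets it, but not before a voiced consonant → unchanged [a].
/s/ meets the environment for rule 2 (between two vowels) → [z].
/a/ (between /s/ and /d/): before a voiced consonant, so rule 1 applies → [aː].
/d/ (between /a/ and /b/) is unaffected → [d].
/b/ (between /d/ and /o/) is unaffected → [b].
/o/ (word-final) fails the environment for rule 1, so it stays [o].

[buvazaːdbo]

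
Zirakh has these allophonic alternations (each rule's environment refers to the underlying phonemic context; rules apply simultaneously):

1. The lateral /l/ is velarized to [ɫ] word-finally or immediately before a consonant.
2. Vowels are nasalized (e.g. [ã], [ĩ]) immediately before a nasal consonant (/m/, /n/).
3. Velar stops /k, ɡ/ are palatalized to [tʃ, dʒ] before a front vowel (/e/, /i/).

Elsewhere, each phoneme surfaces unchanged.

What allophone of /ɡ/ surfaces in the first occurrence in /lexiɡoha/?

/ɡ/ — between /i/ and /o/; rule 3 does not apply here → [ɡ].

[ɡ]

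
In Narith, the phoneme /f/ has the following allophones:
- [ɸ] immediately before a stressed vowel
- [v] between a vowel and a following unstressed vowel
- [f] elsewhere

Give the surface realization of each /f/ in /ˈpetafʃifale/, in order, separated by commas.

[f], [v]

Occurrence 1 (position 5): no conditioning environment matches → elsewhere allophone [f].
Occurrence 2 (position 8): between a vowel and a following unstressed vowel → [v].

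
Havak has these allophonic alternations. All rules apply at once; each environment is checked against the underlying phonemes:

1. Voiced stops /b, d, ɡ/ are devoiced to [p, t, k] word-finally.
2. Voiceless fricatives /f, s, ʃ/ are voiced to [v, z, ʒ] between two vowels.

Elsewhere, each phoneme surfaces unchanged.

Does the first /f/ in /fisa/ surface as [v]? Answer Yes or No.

No

/f/ (word-initial) is in the target of rule 2 but the environment (between two vowels) is not met → [f].
The actual realization is [f], not [v].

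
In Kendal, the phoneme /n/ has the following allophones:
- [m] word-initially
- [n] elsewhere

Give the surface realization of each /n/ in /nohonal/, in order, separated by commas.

Occurrence 1 (position 1): word-initially → [m].
Occurrence 2 (position 5): no conditioning environment matches → elsewhere allophone [n].

[m], [n]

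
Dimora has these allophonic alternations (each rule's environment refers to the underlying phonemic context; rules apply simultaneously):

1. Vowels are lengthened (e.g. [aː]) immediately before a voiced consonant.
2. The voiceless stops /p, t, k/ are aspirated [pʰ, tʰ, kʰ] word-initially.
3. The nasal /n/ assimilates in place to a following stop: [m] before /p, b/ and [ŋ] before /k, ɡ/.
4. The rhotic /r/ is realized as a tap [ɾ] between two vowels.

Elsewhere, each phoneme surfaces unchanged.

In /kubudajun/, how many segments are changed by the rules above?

5

Segments that undergo a rule: /k/ → [kʰ] (rule 2); /u/ → [uː] (rule 1); /u/ → [uː] (rule 1); /a/ → [aː] (rule 1); /u/ → [uː] (rule 1).
All other segments surface unchanged.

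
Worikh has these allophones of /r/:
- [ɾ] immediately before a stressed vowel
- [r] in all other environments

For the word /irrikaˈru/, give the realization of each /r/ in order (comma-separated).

Occurrence 1 (position 2): no conditioning environment matches → elsewhere allophone [r].
Occurrence 2 (position 3): no conditioning environment matches → elsewhere allophone [r].
Occurrence 3 (position 7): immediately before a stressed vowel → [ɾ].

[r], [r], [ɾ]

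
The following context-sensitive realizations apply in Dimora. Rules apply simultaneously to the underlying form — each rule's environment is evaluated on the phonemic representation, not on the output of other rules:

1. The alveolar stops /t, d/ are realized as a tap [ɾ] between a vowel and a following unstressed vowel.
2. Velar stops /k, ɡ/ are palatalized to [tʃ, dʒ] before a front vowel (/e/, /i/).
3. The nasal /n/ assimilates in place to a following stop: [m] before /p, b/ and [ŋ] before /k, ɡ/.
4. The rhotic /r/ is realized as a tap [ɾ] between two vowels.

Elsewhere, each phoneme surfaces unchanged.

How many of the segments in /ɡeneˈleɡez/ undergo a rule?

Segments that undergo a rule: /ɡ/ → [dʒ] (rule 2); /ɡ/ → [dʒ] (rule 2).
All other segments surface unchanged.

2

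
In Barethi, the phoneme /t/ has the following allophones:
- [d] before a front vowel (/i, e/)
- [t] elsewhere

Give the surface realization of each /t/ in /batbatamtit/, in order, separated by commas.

Occurrence 1 (position 3): no conditioning environment matches → elsewhere allophone [t].
Occurrence 2 (position 6): no conditioning environment matches → elsewhere allophone [t].
Occurrence 3 (position 9): before a front vowel (/i, e/) → [d].
Occurrence 4 (position 11): no conditioning environment matches → elsewhere allophone [t].

[t], [t], [d], [t]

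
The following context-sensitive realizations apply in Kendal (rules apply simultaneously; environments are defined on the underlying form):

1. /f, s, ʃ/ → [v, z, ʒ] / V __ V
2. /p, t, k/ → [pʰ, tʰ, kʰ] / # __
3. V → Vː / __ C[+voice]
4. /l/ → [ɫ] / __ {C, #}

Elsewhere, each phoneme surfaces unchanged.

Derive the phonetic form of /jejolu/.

[jeːjoːlu]

/e/ — between /j/ and /j/, before a voiced consonant — surfaces as [eː] (rule 3).
/o/ (between /j/ and /l/): before a voiced consonant, so rule 3 applies → [oː].
/l/ (between /o/ and /u/) fails the environment for rule 4, so it stays [l].
/u/ (word-final): rule 3 targets it, but not before a voiced consonant → unchanged [u].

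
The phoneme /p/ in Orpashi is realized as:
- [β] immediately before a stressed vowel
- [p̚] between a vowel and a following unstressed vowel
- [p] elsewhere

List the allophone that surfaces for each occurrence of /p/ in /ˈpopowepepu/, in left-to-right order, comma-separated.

[β], [p̚], [p̚], [p̚]

Occurrence 1 (position 1): immediately before a stressed vowel → [β].
Occurrence 2 (position 3): between a vowel and a following unstressed vowel → [p̚].
Occurrence 3 (position 7): between a vowel and a following unstressed vowel → [p̚].
Occurrence 4 (position 9): between a vowel and a following unstressed vowel → [p̚].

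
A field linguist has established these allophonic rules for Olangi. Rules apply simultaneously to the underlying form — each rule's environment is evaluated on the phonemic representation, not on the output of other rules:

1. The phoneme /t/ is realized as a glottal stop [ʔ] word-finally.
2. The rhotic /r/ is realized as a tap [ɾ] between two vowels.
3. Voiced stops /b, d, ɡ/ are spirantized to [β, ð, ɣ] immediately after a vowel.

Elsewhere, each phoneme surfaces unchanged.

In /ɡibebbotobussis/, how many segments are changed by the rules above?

Segments that undergo a rule: /b/ → [β] (rule 3); /b/ → [β] (rule 3); /b/ → [β] (rule 3).
All other segments surface unchanged.

3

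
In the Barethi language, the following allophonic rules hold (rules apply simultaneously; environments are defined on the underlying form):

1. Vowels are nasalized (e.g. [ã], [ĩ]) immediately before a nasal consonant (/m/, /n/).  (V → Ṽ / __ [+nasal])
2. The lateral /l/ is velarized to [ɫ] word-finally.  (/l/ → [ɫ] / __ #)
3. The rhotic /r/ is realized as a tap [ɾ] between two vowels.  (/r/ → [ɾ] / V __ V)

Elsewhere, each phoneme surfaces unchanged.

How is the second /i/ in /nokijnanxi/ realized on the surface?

[i]

/i/ (word-final): rule 1 targets it, but not before a nasal consonant → unchanged [i].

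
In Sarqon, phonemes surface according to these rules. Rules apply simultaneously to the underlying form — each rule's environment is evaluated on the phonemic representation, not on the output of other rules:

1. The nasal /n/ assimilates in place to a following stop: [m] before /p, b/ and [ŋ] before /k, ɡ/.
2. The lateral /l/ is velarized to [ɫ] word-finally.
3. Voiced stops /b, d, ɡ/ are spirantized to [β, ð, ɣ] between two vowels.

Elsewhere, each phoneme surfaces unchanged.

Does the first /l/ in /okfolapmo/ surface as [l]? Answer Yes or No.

Yes

/l/ (between /o/ and /a/) fails the environment for rule 2, so it stays [l].
The actual realization is [l], which matches [l].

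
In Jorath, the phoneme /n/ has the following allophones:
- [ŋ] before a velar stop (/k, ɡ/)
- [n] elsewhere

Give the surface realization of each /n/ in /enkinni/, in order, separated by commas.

[ŋ], [n], [n]

Occurrence 1 (position 2): before a velar stop → [ŋ].
Occurrence 2 (position 5): no conditioning environment matches → elsewhere allophone [n].
Occurrence 3 (position 6): no conditioning environment matches → elsewhere allophone [n].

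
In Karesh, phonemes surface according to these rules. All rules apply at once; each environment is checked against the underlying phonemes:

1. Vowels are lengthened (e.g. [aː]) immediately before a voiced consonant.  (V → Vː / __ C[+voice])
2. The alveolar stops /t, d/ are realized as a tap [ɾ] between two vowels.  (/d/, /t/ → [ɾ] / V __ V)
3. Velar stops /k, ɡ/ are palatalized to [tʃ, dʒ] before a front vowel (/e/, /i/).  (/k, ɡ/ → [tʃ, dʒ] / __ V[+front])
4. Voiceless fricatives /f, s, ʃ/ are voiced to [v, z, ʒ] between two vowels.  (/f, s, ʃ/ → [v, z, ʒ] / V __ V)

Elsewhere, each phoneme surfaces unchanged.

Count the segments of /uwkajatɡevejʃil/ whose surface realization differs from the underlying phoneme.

Segments that undergo a rule: /u/ → [uː] (rule 1); /a/ → [aː] (rule 1); /ɡ/ → [dʒ] (rule 3); /e/ → [eː] (rule 1); /e/ → [eː] (rule 1); /i/ → [iː] (rule 1).
All other segments surface unchanged.

6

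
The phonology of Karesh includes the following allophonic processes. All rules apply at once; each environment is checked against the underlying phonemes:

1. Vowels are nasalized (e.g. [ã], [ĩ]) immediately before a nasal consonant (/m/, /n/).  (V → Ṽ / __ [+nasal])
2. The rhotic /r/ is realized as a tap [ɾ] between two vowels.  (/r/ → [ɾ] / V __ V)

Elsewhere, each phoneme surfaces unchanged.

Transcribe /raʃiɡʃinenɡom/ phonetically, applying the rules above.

[raʃiɡʃĩnẽnɡõm]

/r/ (word-initial): rule 2 targets it, but not between two vowels → unchanged [r].
/a/ (between /r/ and /ʃ/) fails the environment for rule 1, so it stays [a].
/i/ — between /ʃ/ and /ɡ/; rule 1 does not apply here → [i].
/i/ (between /ʃ/ and /n/) occurs before a nasal consonant → [ĩ] by rule 1.
Rule 1 applies to /e/ (between /n/ and /n/: before a nasal consonant) → [ẽ].
Rule 1 applies to /o/ (between /ɡ/ and /m/: before a nasal consonant) → [õ].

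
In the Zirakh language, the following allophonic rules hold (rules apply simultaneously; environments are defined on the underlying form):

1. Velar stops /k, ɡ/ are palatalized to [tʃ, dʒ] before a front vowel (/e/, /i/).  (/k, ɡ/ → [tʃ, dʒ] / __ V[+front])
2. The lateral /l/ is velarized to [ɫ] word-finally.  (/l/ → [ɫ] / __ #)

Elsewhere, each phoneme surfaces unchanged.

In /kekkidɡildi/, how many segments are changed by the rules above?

3

Segments that undergo a rule: /k/ → [tʃ] (rule 1); /k/ → [tʃ] (rule 1); /ɡ/ → [dʒ] (rule 1).
All other segments surface unchanged.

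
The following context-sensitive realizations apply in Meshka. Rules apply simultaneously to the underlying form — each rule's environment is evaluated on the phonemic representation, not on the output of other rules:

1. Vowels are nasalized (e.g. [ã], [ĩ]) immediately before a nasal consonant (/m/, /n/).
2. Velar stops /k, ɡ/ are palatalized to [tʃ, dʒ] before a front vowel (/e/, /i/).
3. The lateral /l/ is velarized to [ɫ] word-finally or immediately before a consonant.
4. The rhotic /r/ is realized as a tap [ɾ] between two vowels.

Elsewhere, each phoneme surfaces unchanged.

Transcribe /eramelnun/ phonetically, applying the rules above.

/e/ (word-initial) fails the environment for rule 1, so it stays [e].
/r/ (between /e/ and /a/) occurs between two vowels → [ɾ] by rule 4.
/a/ (between /r/ and /m/): before a nasal consonant, so rule 1 applies → [ã].
/m/ — not in any rule's target class → [m].
/e/ (between /m/ and /l/) is in the target of rule 1 but the environment (before a nasal consonant) is not met → [e].
/l/ meets the environment for rule 3 (word-finally or immediately before a consonant) → [ɫ].
/n/ — not in any rule's target class → [n].
/u/ meets the environment for rule 1 (before a nasal consonant) → [ũ].
/n/ stays [n].

[eɾãmeɫnũn]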